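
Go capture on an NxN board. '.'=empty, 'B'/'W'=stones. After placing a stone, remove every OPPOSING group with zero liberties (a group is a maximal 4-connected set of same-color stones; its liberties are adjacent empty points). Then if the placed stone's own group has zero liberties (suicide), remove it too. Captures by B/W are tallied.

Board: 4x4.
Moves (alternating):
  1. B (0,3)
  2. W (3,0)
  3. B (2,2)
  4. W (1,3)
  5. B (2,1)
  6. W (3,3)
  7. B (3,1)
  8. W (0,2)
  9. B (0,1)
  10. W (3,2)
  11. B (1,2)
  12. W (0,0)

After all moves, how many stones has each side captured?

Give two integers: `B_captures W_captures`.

Move 1: B@(0,3) -> caps B=0 W=0
Move 2: W@(3,0) -> caps B=0 W=0
Move 3: B@(2,2) -> caps B=0 W=0
Move 4: W@(1,3) -> caps B=0 W=0
Move 5: B@(2,1) -> caps B=0 W=0
Move 6: W@(3,3) -> caps B=0 W=0
Move 7: B@(3,1) -> caps B=0 W=0
Move 8: W@(0,2) -> caps B=0 W=1
Move 9: B@(0,1) -> caps B=0 W=1
Move 10: W@(3,2) -> caps B=0 W=1
Move 11: B@(1,2) -> caps B=0 W=1
Move 12: W@(0,0) -> caps B=0 W=1

Answer: 0 1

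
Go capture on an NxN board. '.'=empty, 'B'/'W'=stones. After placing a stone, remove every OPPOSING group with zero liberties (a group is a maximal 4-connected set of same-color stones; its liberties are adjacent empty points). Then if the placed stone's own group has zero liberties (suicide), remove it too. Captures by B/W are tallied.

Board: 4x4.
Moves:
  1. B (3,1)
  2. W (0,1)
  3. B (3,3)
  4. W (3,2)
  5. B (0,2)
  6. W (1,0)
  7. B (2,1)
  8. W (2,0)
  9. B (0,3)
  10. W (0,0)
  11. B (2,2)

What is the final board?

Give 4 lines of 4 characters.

Answer: WWBB
W...
WBB.
.B.B

Derivation:
Move 1: B@(3,1) -> caps B=0 W=0
Move 2: W@(0,1) -> caps B=0 W=0
Move 3: B@(3,3) -> caps B=0 W=0
Move 4: W@(3,2) -> caps B=0 W=0
Move 5: B@(0,2) -> caps B=0 W=0
Move 6: W@(1,0) -> caps B=0 W=0
Move 7: B@(2,1) -> caps B=0 W=0
Move 8: W@(2,0) -> caps B=0 W=0
Move 9: B@(0,3) -> caps B=0 W=0
Move 10: W@(0,0) -> caps B=0 W=0
Move 11: B@(2,2) -> caps B=1 W=0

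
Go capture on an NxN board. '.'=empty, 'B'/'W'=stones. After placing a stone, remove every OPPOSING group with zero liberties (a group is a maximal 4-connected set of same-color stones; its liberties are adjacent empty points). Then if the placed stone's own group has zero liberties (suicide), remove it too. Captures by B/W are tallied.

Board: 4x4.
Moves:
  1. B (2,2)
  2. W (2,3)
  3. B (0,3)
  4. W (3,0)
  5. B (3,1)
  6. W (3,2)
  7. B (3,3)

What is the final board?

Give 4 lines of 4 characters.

Answer: ...B
....
..BW
WB.B

Derivation:
Move 1: B@(2,2) -> caps B=0 W=0
Move 2: W@(2,3) -> caps B=0 W=0
Move 3: B@(0,3) -> caps B=0 W=0
Move 4: W@(3,0) -> caps B=0 W=0
Move 5: B@(3,1) -> caps B=0 W=0
Move 6: W@(3,2) -> caps B=0 W=0
Move 7: B@(3,3) -> caps B=1 W=0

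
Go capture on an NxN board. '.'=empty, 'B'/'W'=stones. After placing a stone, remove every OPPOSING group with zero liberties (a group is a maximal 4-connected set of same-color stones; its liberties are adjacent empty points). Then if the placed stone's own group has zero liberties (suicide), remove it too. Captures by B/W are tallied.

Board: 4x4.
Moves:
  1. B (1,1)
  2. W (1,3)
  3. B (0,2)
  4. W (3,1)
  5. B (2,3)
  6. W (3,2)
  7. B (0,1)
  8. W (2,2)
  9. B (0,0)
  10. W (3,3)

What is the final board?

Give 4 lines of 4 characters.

Move 1: B@(1,1) -> caps B=0 W=0
Move 2: W@(1,3) -> caps B=0 W=0
Move 3: B@(0,2) -> caps B=0 W=0
Move 4: W@(3,1) -> caps B=0 W=0
Move 5: B@(2,3) -> caps B=0 W=0
Move 6: W@(3,2) -> caps B=0 W=0
Move 7: B@(0,1) -> caps B=0 W=0
Move 8: W@(2,2) -> caps B=0 W=0
Move 9: B@(0,0) -> caps B=0 W=0
Move 10: W@(3,3) -> caps B=0 W=1

Answer: BBB.
.B.W
..W.
.WWW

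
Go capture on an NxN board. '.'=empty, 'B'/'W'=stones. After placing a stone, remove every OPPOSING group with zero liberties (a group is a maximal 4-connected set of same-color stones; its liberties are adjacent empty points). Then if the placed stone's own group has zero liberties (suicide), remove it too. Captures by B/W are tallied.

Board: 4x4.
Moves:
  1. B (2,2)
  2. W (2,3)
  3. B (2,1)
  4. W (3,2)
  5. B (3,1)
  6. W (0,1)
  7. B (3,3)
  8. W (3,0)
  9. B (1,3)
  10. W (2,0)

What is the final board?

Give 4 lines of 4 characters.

Move 1: B@(2,2) -> caps B=0 W=0
Move 2: W@(2,3) -> caps B=0 W=0
Move 3: B@(2,1) -> caps B=0 W=0
Move 4: W@(3,2) -> caps B=0 W=0
Move 5: B@(3,1) -> caps B=0 W=0
Move 6: W@(0,1) -> caps B=0 W=0
Move 7: B@(3,3) -> caps B=1 W=0
Move 8: W@(3,0) -> caps B=1 W=0
Move 9: B@(1,3) -> caps B=2 W=0
Move 10: W@(2,0) -> caps B=2 W=0

Answer: .W..
...B
WBB.
WB.B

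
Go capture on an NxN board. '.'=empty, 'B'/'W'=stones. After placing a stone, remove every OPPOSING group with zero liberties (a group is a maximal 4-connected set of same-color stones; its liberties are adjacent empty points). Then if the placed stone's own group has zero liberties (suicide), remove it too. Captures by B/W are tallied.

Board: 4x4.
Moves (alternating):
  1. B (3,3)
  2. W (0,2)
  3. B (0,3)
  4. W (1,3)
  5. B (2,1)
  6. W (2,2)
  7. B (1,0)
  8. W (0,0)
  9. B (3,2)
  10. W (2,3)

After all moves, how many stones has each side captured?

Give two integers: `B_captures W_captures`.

Move 1: B@(3,3) -> caps B=0 W=0
Move 2: W@(0,2) -> caps B=0 W=0
Move 3: B@(0,3) -> caps B=0 W=0
Move 4: W@(1,3) -> caps B=0 W=1
Move 5: B@(2,1) -> caps B=0 W=1
Move 6: W@(2,2) -> caps B=0 W=1
Move 7: B@(1,0) -> caps B=0 W=1
Move 8: W@(0,0) -> caps B=0 W=1
Move 9: B@(3,2) -> caps B=0 W=1
Move 10: W@(2,3) -> caps B=0 W=1

Answer: 0 1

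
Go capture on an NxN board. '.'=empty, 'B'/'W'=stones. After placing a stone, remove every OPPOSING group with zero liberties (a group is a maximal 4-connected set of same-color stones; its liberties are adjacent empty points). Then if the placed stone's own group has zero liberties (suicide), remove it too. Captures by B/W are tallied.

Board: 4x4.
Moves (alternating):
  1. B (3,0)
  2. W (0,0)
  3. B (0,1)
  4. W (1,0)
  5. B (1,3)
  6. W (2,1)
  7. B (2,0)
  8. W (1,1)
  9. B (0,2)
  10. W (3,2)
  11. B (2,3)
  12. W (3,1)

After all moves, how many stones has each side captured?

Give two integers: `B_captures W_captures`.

Move 1: B@(3,0) -> caps B=0 W=0
Move 2: W@(0,0) -> caps B=0 W=0
Move 3: B@(0,1) -> caps B=0 W=0
Move 4: W@(1,0) -> caps B=0 W=0
Move 5: B@(1,3) -> caps B=0 W=0
Move 6: W@(2,1) -> caps B=0 W=0
Move 7: B@(2,0) -> caps B=0 W=0
Move 8: W@(1,1) -> caps B=0 W=0
Move 9: B@(0,2) -> caps B=0 W=0
Move 10: W@(3,2) -> caps B=0 W=0
Move 11: B@(2,3) -> caps B=0 W=0
Move 12: W@(3,1) -> caps B=0 W=2

Answer: 0 2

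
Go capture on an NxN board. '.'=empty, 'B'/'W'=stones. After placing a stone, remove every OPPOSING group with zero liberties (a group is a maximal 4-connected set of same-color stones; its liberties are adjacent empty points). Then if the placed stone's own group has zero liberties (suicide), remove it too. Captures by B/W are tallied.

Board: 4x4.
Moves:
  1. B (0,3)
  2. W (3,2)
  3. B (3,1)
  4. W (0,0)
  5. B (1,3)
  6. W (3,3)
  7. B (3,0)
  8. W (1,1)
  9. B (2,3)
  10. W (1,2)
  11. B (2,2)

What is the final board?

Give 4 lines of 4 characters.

Move 1: B@(0,3) -> caps B=0 W=0
Move 2: W@(3,2) -> caps B=0 W=0
Move 3: B@(3,1) -> caps B=0 W=0
Move 4: W@(0,0) -> caps B=0 W=0
Move 5: B@(1,3) -> caps B=0 W=0
Move 6: W@(3,3) -> caps B=0 W=0
Move 7: B@(3,0) -> caps B=0 W=0
Move 8: W@(1,1) -> caps B=0 W=0
Move 9: B@(2,3) -> caps B=0 W=0
Move 10: W@(1,2) -> caps B=0 W=0
Move 11: B@(2,2) -> caps B=2 W=0

Answer: W..B
.WWB
..BB
BB..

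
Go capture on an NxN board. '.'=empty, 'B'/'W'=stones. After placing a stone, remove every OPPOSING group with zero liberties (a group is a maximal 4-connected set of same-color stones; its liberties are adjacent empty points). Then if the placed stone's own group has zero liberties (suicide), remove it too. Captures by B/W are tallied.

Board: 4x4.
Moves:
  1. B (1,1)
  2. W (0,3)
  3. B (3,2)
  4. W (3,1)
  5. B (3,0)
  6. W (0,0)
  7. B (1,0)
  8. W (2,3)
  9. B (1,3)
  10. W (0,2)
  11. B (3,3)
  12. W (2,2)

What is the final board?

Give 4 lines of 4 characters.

Move 1: B@(1,1) -> caps B=0 W=0
Move 2: W@(0,3) -> caps B=0 W=0
Move 3: B@(3,2) -> caps B=0 W=0
Move 4: W@(3,1) -> caps B=0 W=0
Move 5: B@(3,0) -> caps B=0 W=0
Move 6: W@(0,0) -> caps B=0 W=0
Move 7: B@(1,0) -> caps B=0 W=0
Move 8: W@(2,3) -> caps B=0 W=0
Move 9: B@(1,3) -> caps B=0 W=0
Move 10: W@(0,2) -> caps B=0 W=0
Move 11: B@(3,3) -> caps B=0 W=0
Move 12: W@(2,2) -> caps B=0 W=2

Answer: W.WW
BB.B
..WW
BW..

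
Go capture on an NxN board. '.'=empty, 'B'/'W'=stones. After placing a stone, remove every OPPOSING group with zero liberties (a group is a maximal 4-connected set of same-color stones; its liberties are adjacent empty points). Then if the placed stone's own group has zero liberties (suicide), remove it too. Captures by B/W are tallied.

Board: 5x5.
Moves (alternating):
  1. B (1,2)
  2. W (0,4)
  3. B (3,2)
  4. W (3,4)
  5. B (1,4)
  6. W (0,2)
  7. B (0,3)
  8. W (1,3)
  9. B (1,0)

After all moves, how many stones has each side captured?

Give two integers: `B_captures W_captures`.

Answer: 1 0

Derivation:
Move 1: B@(1,2) -> caps B=0 W=0
Move 2: W@(0,4) -> caps B=0 W=0
Move 3: B@(3,2) -> caps B=0 W=0
Move 4: W@(3,4) -> caps B=0 W=0
Move 5: B@(1,4) -> caps B=0 W=0
Move 6: W@(0,2) -> caps B=0 W=0
Move 7: B@(0,3) -> caps B=1 W=0
Move 8: W@(1,3) -> caps B=1 W=0
Move 9: B@(1,0) -> caps B=1 W=0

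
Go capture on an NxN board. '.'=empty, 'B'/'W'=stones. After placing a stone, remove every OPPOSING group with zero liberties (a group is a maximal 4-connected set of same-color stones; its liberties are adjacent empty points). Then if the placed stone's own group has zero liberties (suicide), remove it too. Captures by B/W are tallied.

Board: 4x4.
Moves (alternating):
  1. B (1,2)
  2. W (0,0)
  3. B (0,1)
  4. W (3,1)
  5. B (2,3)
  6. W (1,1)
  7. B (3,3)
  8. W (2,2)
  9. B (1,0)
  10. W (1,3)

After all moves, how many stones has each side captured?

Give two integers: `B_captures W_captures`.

Move 1: B@(1,2) -> caps B=0 W=0
Move 2: W@(0,0) -> caps B=0 W=0
Move 3: B@(0,1) -> caps B=0 W=0
Move 4: W@(3,1) -> caps B=0 W=0
Move 5: B@(2,3) -> caps B=0 W=0
Move 6: W@(1,1) -> caps B=0 W=0
Move 7: B@(3,3) -> caps B=0 W=0
Move 8: W@(2,2) -> caps B=0 W=0
Move 9: B@(1,0) -> caps B=1 W=0
Move 10: W@(1,3) -> caps B=1 W=0

Answer: 1 0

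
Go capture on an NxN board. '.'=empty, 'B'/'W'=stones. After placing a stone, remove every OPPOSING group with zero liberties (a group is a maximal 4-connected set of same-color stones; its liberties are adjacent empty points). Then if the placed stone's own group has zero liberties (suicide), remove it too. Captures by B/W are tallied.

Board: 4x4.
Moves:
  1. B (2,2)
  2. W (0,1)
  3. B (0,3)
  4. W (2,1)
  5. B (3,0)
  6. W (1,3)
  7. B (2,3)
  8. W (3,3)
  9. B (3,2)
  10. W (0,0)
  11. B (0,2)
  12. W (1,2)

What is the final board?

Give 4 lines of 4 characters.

Move 1: B@(2,2) -> caps B=0 W=0
Move 2: W@(0,1) -> caps B=0 W=0
Move 3: B@(0,3) -> caps B=0 W=0
Move 4: W@(2,1) -> caps B=0 W=0
Move 5: B@(3,0) -> caps B=0 W=0
Move 6: W@(1,3) -> caps B=0 W=0
Move 7: B@(2,3) -> caps B=0 W=0
Move 8: W@(3,3) -> caps B=0 W=0
Move 9: B@(3,2) -> caps B=1 W=0
Move 10: W@(0,0) -> caps B=1 W=0
Move 11: B@(0,2) -> caps B=1 W=0
Move 12: W@(1,2) -> caps B=1 W=2

Answer: WW..
..WW
.WBB
B.B.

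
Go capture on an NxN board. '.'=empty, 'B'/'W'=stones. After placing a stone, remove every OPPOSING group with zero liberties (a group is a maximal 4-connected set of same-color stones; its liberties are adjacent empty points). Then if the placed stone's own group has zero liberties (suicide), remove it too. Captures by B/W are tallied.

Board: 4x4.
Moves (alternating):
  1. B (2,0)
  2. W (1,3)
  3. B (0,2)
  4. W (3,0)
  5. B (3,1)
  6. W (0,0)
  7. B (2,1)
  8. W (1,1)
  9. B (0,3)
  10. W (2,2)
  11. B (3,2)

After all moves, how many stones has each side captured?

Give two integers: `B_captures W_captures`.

Move 1: B@(2,0) -> caps B=0 W=0
Move 2: W@(1,3) -> caps B=0 W=0
Move 3: B@(0,2) -> caps B=0 W=0
Move 4: W@(3,0) -> caps B=0 W=0
Move 5: B@(3,1) -> caps B=1 W=0
Move 6: W@(0,0) -> caps B=1 W=0
Move 7: B@(2,1) -> caps B=1 W=0
Move 8: W@(1,1) -> caps B=1 W=0
Move 9: B@(0,3) -> caps B=1 W=0
Move 10: W@(2,2) -> caps B=1 W=0
Move 11: B@(3,2) -> caps B=1 W=0

Answer: 1 0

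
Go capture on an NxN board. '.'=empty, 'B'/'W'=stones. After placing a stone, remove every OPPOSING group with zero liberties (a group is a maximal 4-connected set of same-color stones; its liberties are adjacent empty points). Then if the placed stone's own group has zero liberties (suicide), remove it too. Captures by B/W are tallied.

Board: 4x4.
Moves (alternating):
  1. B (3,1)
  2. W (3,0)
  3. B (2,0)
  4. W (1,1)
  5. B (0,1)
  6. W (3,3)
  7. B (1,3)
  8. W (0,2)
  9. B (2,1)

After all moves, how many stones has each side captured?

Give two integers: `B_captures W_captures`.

Answer: 1 0

Derivation:
Move 1: B@(3,1) -> caps B=0 W=0
Move 2: W@(3,0) -> caps B=0 W=0
Move 3: B@(2,0) -> caps B=1 W=0
Move 4: W@(1,1) -> caps B=1 W=0
Move 5: B@(0,1) -> caps B=1 W=0
Move 6: W@(3,3) -> caps B=1 W=0
Move 7: B@(1,3) -> caps B=1 W=0
Move 8: W@(0,2) -> caps B=1 W=0
Move 9: B@(2,1) -> caps B=1 W=0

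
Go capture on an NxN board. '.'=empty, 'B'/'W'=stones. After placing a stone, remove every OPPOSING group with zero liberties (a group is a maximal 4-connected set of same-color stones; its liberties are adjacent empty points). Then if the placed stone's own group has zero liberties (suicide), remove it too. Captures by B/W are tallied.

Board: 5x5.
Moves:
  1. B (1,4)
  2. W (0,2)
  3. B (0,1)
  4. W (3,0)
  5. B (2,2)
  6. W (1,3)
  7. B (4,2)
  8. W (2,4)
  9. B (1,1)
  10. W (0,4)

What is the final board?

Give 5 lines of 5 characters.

Move 1: B@(1,4) -> caps B=0 W=0
Move 2: W@(0,2) -> caps B=0 W=0
Move 3: B@(0,1) -> caps B=0 W=0
Move 4: W@(3,0) -> caps B=0 W=0
Move 5: B@(2,2) -> caps B=0 W=0
Move 6: W@(1,3) -> caps B=0 W=0
Move 7: B@(4,2) -> caps B=0 W=0
Move 8: W@(2,4) -> caps B=0 W=0
Move 9: B@(1,1) -> caps B=0 W=0
Move 10: W@(0,4) -> caps B=0 W=1

Answer: .BW.W
.B.W.
..B.W
W....
..B..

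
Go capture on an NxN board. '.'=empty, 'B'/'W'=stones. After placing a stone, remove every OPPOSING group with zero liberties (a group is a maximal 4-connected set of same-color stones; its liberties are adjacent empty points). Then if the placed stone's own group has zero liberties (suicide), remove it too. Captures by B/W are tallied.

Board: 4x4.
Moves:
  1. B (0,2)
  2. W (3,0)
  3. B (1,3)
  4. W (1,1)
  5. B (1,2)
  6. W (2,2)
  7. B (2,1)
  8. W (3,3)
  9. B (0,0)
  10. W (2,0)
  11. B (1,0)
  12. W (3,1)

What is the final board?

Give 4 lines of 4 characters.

Answer: B.B.
BWBB
W.W.
WW.W

Derivation:
Move 1: B@(0,2) -> caps B=0 W=0
Move 2: W@(3,0) -> caps B=0 W=0
Move 3: B@(1,3) -> caps B=0 W=0
Move 4: W@(1,1) -> caps B=0 W=0
Move 5: B@(1,2) -> caps B=0 W=0
Move 6: W@(2,2) -> caps B=0 W=0
Move 7: B@(2,1) -> caps B=0 W=0
Move 8: W@(3,3) -> caps B=0 W=0
Move 9: B@(0,0) -> caps B=0 W=0
Move 10: W@(2,0) -> caps B=0 W=0
Move 11: B@(1,0) -> caps B=0 W=0
Move 12: W@(3,1) -> caps B=0 W=1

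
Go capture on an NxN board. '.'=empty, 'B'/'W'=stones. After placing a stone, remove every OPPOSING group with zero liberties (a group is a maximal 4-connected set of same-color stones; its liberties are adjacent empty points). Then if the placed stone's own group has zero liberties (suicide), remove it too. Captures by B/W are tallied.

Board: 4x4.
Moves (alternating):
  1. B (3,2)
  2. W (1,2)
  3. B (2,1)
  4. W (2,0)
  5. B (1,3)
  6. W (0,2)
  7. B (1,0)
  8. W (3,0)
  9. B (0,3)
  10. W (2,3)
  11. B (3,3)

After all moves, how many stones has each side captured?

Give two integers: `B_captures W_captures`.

Move 1: B@(3,2) -> caps B=0 W=0
Move 2: W@(1,2) -> caps B=0 W=0
Move 3: B@(2,1) -> caps B=0 W=0
Move 4: W@(2,0) -> caps B=0 W=0
Move 5: B@(1,3) -> caps B=0 W=0
Move 6: W@(0,2) -> caps B=0 W=0
Move 7: B@(1,0) -> caps B=0 W=0
Move 8: W@(3,0) -> caps B=0 W=0
Move 9: B@(0,3) -> caps B=0 W=0
Move 10: W@(2,3) -> caps B=0 W=2
Move 11: B@(3,3) -> caps B=0 W=2

Answer: 0 2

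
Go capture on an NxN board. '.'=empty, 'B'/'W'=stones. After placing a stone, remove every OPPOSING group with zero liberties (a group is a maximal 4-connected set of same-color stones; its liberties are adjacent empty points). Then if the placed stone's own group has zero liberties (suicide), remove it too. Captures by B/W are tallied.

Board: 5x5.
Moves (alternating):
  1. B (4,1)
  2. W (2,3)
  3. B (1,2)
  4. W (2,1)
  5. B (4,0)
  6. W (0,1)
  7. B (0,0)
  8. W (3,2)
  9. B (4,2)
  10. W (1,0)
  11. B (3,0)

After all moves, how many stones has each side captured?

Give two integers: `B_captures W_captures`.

Answer: 0 1

Derivation:
Move 1: B@(4,1) -> caps B=0 W=0
Move 2: W@(2,3) -> caps B=0 W=0
Move 3: B@(1,2) -> caps B=0 W=0
Move 4: W@(2,1) -> caps B=0 W=0
Move 5: B@(4,0) -> caps B=0 W=0
Move 6: W@(0,1) -> caps B=0 W=0
Move 7: B@(0,0) -> caps B=0 W=0
Move 8: W@(3,2) -> caps B=0 W=0
Move 9: B@(4,2) -> caps B=0 W=0
Move 10: W@(1,0) -> caps B=0 W=1
Move 11: B@(3,0) -> caps B=0 W=1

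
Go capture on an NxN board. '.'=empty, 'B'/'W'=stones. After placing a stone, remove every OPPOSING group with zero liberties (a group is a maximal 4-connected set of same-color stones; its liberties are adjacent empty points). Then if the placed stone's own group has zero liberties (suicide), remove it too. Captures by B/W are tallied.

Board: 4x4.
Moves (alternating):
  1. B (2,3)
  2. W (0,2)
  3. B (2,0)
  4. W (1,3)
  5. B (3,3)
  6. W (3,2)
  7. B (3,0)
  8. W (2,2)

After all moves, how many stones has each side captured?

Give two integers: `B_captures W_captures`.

Move 1: B@(2,3) -> caps B=0 W=0
Move 2: W@(0,2) -> caps B=0 W=0
Move 3: B@(2,0) -> caps B=0 W=0
Move 4: W@(1,3) -> caps B=0 W=0
Move 5: B@(3,3) -> caps B=0 W=0
Move 6: W@(3,2) -> caps B=0 W=0
Move 7: B@(3,0) -> caps B=0 W=0
Move 8: W@(2,2) -> caps B=0 W=2

Answer: 0 2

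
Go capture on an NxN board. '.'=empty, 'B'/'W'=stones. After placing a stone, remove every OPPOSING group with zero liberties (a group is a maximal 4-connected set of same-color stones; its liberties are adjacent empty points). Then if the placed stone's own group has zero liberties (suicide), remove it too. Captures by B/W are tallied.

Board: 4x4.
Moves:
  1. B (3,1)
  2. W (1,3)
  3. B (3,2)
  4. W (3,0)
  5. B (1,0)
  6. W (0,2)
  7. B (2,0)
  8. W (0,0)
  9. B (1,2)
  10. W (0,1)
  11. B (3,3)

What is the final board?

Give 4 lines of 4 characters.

Move 1: B@(3,1) -> caps B=0 W=0
Move 2: W@(1,3) -> caps B=0 W=0
Move 3: B@(3,2) -> caps B=0 W=0
Move 4: W@(3,0) -> caps B=0 W=0
Move 5: B@(1,0) -> caps B=0 W=0
Move 6: W@(0,2) -> caps B=0 W=0
Move 7: B@(2,0) -> caps B=1 W=0
Move 8: W@(0,0) -> caps B=1 W=0
Move 9: B@(1,2) -> caps B=1 W=0
Move 10: W@(0,1) -> caps B=1 W=0
Move 11: B@(3,3) -> caps B=1 W=0

Answer: WWW.
B.BW
B...
.BBB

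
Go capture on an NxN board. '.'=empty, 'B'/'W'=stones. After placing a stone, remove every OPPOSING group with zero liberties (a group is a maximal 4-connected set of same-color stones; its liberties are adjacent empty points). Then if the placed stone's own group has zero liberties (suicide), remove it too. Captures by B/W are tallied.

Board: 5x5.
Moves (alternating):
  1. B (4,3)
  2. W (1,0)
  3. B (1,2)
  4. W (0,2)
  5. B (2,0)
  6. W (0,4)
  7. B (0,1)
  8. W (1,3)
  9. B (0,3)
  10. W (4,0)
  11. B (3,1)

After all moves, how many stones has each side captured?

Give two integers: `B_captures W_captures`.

Move 1: B@(4,3) -> caps B=0 W=0
Move 2: W@(1,0) -> caps B=0 W=0
Move 3: B@(1,2) -> caps B=0 W=0
Move 4: W@(0,2) -> caps B=0 W=0
Move 5: B@(2,0) -> caps B=0 W=0
Move 6: W@(0,4) -> caps B=0 W=0
Move 7: B@(0,1) -> caps B=0 W=0
Move 8: W@(1,3) -> caps B=0 W=0
Move 9: B@(0,3) -> caps B=1 W=0
Move 10: W@(4,0) -> caps B=1 W=0
Move 11: B@(3,1) -> caps B=1 W=0

Answer: 1 0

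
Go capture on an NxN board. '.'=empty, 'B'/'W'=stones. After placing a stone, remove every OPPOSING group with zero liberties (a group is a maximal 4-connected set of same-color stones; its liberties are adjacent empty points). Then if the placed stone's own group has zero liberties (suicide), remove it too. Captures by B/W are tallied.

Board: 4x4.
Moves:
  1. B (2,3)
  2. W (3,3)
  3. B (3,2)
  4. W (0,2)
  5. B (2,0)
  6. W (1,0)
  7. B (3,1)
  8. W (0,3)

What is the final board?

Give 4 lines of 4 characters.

Answer: ..WW
W...
B..B
.BB.

Derivation:
Move 1: B@(2,3) -> caps B=0 W=0
Move 2: W@(3,3) -> caps B=0 W=0
Move 3: B@(3,2) -> caps B=1 W=0
Move 4: W@(0,2) -> caps B=1 W=0
Move 5: B@(2,0) -> caps B=1 W=0
Move 6: W@(1,0) -> caps B=1 W=0
Move 7: B@(3,1) -> caps B=1 W=0
Move 8: W@(0,3) -> caps B=1 W=0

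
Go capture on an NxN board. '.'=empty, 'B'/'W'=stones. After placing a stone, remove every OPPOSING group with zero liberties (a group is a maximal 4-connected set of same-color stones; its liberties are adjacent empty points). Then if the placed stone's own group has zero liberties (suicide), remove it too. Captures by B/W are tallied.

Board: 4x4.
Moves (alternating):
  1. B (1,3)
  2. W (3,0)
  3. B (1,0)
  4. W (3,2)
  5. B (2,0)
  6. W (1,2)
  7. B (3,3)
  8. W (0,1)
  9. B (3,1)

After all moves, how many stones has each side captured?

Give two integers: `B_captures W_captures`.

Answer: 1 0

Derivation:
Move 1: B@(1,3) -> caps B=0 W=0
Move 2: W@(3,0) -> caps B=0 W=0
Move 3: B@(1,0) -> caps B=0 W=0
Move 4: W@(3,2) -> caps B=0 W=0
Move 5: B@(2,0) -> caps B=0 W=0
Move 6: W@(1,2) -> caps B=0 W=0
Move 7: B@(3,3) -> caps B=0 W=0
Move 8: W@(0,1) -> caps B=0 W=0
Move 9: B@(3,1) -> caps B=1 W=0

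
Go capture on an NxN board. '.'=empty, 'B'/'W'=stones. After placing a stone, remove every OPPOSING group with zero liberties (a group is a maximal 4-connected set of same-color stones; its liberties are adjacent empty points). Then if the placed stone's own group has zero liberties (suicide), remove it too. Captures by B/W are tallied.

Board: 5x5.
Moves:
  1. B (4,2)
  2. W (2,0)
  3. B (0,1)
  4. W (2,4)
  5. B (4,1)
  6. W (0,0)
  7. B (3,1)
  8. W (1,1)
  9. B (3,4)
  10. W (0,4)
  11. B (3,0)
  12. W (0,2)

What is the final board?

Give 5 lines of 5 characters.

Move 1: B@(4,2) -> caps B=0 W=0
Move 2: W@(2,0) -> caps B=0 W=0
Move 3: B@(0,1) -> caps B=0 W=0
Move 4: W@(2,4) -> caps B=0 W=0
Move 5: B@(4,1) -> caps B=0 W=0
Move 6: W@(0,0) -> caps B=0 W=0
Move 7: B@(3,1) -> caps B=0 W=0
Move 8: W@(1,1) -> caps B=0 W=0
Move 9: B@(3,4) -> caps B=0 W=0
Move 10: W@(0,4) -> caps B=0 W=0
Move 11: B@(3,0) -> caps B=0 W=0
Move 12: W@(0,2) -> caps B=0 W=1

Answer: W.W.W
.W...
W...W
BB..B
.BB..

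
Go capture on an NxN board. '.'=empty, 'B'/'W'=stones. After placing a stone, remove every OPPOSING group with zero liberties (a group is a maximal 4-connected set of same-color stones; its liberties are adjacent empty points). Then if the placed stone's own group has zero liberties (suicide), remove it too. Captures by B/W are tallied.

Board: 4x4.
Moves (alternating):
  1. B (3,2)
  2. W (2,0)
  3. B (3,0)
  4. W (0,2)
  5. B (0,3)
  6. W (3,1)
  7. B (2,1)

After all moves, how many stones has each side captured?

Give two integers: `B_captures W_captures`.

Answer: 0 1

Derivation:
Move 1: B@(3,2) -> caps B=0 W=0
Move 2: W@(2,0) -> caps B=0 W=0
Move 3: B@(3,0) -> caps B=0 W=0
Move 4: W@(0,2) -> caps B=0 W=0
Move 5: B@(0,3) -> caps B=0 W=0
Move 6: W@(3,1) -> caps B=0 W=1
Move 7: B@(2,1) -> caps B=0 W=1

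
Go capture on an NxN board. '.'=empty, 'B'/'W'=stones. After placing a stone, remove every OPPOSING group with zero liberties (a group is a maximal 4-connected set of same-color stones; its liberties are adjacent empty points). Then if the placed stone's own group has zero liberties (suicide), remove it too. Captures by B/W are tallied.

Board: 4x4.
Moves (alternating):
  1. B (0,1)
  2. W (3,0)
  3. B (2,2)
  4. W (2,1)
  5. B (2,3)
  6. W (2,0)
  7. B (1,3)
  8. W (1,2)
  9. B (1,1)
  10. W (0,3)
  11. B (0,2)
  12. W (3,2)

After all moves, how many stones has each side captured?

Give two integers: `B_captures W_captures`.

Move 1: B@(0,1) -> caps B=0 W=0
Move 2: W@(3,0) -> caps B=0 W=0
Move 3: B@(2,2) -> caps B=0 W=0
Move 4: W@(2,1) -> caps B=0 W=0
Move 5: B@(2,3) -> caps B=0 W=0
Move 6: W@(2,0) -> caps B=0 W=0
Move 7: B@(1,3) -> caps B=0 W=0
Move 8: W@(1,2) -> caps B=0 W=0
Move 9: B@(1,1) -> caps B=0 W=0
Move 10: W@(0,3) -> caps B=0 W=0
Move 11: B@(0,2) -> caps B=2 W=0
Move 12: W@(3,2) -> caps B=2 W=0

Answer: 2 0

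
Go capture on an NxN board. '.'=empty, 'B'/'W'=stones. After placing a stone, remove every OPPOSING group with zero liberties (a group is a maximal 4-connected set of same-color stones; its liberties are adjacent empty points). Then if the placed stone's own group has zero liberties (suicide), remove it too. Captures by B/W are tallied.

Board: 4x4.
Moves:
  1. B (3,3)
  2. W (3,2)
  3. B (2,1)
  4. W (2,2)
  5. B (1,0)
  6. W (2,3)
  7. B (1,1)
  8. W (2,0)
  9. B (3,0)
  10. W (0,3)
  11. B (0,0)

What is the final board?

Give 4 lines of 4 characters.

Move 1: B@(3,3) -> caps B=0 W=0
Move 2: W@(3,2) -> caps B=0 W=0
Move 3: B@(2,1) -> caps B=0 W=0
Move 4: W@(2,2) -> caps B=0 W=0
Move 5: B@(1,0) -> caps B=0 W=0
Move 6: W@(2,3) -> caps B=0 W=1
Move 7: B@(1,1) -> caps B=0 W=1
Move 8: W@(2,0) -> caps B=0 W=1
Move 9: B@(3,0) -> caps B=1 W=1
Move 10: W@(0,3) -> caps B=1 W=1
Move 11: B@(0,0) -> caps B=1 W=1

Answer: B..W
BB..
.BWW
B.W.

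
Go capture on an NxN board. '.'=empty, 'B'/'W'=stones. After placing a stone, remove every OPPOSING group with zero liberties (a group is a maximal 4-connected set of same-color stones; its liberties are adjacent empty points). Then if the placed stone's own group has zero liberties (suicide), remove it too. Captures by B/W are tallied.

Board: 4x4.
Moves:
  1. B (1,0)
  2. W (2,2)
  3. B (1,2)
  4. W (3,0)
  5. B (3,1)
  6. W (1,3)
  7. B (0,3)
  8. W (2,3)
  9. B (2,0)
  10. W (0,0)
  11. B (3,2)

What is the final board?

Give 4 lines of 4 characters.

Move 1: B@(1,0) -> caps B=0 W=0
Move 2: W@(2,2) -> caps B=0 W=0
Move 3: B@(1,2) -> caps B=0 W=0
Move 4: W@(3,0) -> caps B=0 W=0
Move 5: B@(3,1) -> caps B=0 W=0
Move 6: W@(1,3) -> caps B=0 W=0
Move 7: B@(0,3) -> caps B=0 W=0
Move 8: W@(2,3) -> caps B=0 W=0
Move 9: B@(2,0) -> caps B=1 W=0
Move 10: W@(0,0) -> caps B=1 W=0
Move 11: B@(3,2) -> caps B=1 W=0

Answer: W..B
B.BW
B.WW
.BB.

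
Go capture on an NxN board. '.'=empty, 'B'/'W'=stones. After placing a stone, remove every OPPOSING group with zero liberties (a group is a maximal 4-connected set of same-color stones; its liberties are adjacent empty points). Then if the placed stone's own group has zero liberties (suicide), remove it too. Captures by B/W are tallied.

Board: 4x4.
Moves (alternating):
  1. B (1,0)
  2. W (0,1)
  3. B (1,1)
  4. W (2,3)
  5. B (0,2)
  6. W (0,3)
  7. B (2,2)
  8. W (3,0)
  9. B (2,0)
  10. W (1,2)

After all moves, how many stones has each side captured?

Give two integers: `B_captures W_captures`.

Move 1: B@(1,0) -> caps B=0 W=0
Move 2: W@(0,1) -> caps B=0 W=0
Move 3: B@(1,1) -> caps B=0 W=0
Move 4: W@(2,3) -> caps B=0 W=0
Move 5: B@(0,2) -> caps B=0 W=0
Move 6: W@(0,3) -> caps B=0 W=0
Move 7: B@(2,2) -> caps B=0 W=0
Move 8: W@(3,0) -> caps B=0 W=0
Move 9: B@(2,0) -> caps B=0 W=0
Move 10: W@(1,2) -> caps B=0 W=1

Answer: 0 1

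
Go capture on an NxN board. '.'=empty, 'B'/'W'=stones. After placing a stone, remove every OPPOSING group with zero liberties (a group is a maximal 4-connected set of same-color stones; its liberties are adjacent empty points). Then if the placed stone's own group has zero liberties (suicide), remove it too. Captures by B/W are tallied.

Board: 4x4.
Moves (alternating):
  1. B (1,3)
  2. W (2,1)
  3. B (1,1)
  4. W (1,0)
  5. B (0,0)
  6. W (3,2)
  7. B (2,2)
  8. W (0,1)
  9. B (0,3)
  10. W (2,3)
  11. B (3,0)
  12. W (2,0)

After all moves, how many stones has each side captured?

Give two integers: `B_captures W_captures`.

Answer: 0 1

Derivation:
Move 1: B@(1,3) -> caps B=0 W=0
Move 2: W@(2,1) -> caps B=0 W=0
Move 3: B@(1,1) -> caps B=0 W=0
Move 4: W@(1,0) -> caps B=0 W=0
Move 5: B@(0,0) -> caps B=0 W=0
Move 6: W@(3,2) -> caps B=0 W=0
Move 7: B@(2,2) -> caps B=0 W=0
Move 8: W@(0,1) -> caps B=0 W=1
Move 9: B@(0,3) -> caps B=0 W=1
Move 10: W@(2,3) -> caps B=0 W=1
Move 11: B@(3,0) -> caps B=0 W=1
Move 12: W@(2,0) -> caps B=0 W=1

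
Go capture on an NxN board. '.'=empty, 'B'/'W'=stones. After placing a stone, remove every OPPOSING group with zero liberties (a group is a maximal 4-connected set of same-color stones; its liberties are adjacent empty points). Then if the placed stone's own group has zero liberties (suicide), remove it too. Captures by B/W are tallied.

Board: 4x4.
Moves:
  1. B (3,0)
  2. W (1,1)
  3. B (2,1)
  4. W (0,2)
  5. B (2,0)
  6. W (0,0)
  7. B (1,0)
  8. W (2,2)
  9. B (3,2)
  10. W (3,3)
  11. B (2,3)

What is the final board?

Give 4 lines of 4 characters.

Move 1: B@(3,0) -> caps B=0 W=0
Move 2: W@(1,1) -> caps B=0 W=0
Move 3: B@(2,1) -> caps B=0 W=0
Move 4: W@(0,2) -> caps B=0 W=0
Move 5: B@(2,0) -> caps B=0 W=0
Move 6: W@(0,0) -> caps B=0 W=0
Move 7: B@(1,0) -> caps B=0 W=0
Move 8: W@(2,2) -> caps B=0 W=0
Move 9: B@(3,2) -> caps B=0 W=0
Move 10: W@(3,3) -> caps B=0 W=0
Move 11: B@(2,3) -> caps B=1 W=0

Answer: W.W.
BW..
BBWB
B.B.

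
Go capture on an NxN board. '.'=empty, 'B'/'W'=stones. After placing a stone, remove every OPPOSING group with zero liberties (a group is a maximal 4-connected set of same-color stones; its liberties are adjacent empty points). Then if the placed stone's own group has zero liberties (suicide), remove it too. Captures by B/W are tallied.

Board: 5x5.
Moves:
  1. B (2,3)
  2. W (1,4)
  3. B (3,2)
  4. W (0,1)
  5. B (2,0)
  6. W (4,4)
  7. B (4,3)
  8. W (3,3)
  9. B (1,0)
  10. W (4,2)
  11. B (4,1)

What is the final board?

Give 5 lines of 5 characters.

Answer: .W...
B...W
B..B.
..BW.
.BW.W

Derivation:
Move 1: B@(2,3) -> caps B=0 W=0
Move 2: W@(1,4) -> caps B=0 W=0
Move 3: B@(3,2) -> caps B=0 W=0
Move 4: W@(0,1) -> caps B=0 W=0
Move 5: B@(2,0) -> caps B=0 W=0
Move 6: W@(4,4) -> caps B=0 W=0
Move 7: B@(4,3) -> caps B=0 W=0
Move 8: W@(3,3) -> caps B=0 W=0
Move 9: B@(1,0) -> caps B=0 W=0
Move 10: W@(4,2) -> caps B=0 W=1
Move 11: B@(4,1) -> caps B=0 W=1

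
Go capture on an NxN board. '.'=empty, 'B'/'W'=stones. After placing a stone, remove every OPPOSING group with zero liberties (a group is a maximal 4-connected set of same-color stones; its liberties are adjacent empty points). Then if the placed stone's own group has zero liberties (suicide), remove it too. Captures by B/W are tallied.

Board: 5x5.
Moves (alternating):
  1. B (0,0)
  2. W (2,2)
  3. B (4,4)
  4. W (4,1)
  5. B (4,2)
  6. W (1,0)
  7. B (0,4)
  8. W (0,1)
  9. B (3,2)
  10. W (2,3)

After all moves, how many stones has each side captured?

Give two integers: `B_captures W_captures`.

Move 1: B@(0,0) -> caps B=0 W=0
Move 2: W@(2,2) -> caps B=0 W=0
Move 3: B@(4,4) -> caps B=0 W=0
Move 4: W@(4,1) -> caps B=0 W=0
Move 5: B@(4,2) -> caps B=0 W=0
Move 6: W@(1,0) -> caps B=0 W=0
Move 7: B@(0,4) -> caps B=0 W=0
Move 8: W@(0,1) -> caps B=0 W=1
Move 9: B@(3,2) -> caps B=0 W=1
Move 10: W@(2,3) -> caps B=0 W=1

Answer: 0 1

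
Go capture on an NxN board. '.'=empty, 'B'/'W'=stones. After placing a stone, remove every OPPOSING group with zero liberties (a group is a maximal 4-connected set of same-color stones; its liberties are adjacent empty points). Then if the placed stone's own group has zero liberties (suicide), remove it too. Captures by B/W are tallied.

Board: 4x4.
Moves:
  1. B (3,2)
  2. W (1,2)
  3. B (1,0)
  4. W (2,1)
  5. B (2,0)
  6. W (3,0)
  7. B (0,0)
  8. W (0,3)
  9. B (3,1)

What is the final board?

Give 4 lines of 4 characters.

Answer: B..W
B.W.
BW..
.BB.

Derivation:
Move 1: B@(3,2) -> caps B=0 W=0
Move 2: W@(1,2) -> caps B=0 W=0
Move 3: B@(1,0) -> caps B=0 W=0
Move 4: W@(2,1) -> caps B=0 W=0
Move 5: B@(2,0) -> caps B=0 W=0
Move 6: W@(3,0) -> caps B=0 W=0
Move 7: B@(0,0) -> caps B=0 W=0
Move 8: W@(0,3) -> caps B=0 W=0
Move 9: B@(3,1) -> caps B=1 W=0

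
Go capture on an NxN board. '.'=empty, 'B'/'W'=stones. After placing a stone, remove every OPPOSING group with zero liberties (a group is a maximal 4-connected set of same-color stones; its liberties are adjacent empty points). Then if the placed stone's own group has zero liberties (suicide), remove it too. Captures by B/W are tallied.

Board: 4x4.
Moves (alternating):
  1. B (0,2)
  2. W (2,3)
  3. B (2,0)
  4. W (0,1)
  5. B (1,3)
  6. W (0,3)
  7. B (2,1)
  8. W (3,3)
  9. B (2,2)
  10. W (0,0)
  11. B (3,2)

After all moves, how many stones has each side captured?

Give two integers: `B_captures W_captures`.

Move 1: B@(0,2) -> caps B=0 W=0
Move 2: W@(2,3) -> caps B=0 W=0
Move 3: B@(2,0) -> caps B=0 W=0
Move 4: W@(0,1) -> caps B=0 W=0
Move 5: B@(1,3) -> caps B=0 W=0
Move 6: W@(0,3) -> caps B=0 W=0
Move 7: B@(2,1) -> caps B=0 W=0
Move 8: W@(3,3) -> caps B=0 W=0
Move 9: B@(2,2) -> caps B=0 W=0
Move 10: W@(0,0) -> caps B=0 W=0
Move 11: B@(3,2) -> caps B=2 W=0

Answer: 2 0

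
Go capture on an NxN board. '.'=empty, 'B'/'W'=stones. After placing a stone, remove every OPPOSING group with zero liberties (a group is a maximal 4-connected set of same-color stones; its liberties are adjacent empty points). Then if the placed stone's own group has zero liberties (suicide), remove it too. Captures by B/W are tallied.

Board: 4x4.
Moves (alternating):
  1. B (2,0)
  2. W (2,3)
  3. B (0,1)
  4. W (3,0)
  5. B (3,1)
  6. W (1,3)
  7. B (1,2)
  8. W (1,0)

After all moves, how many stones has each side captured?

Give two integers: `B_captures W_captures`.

Move 1: B@(2,0) -> caps B=0 W=0
Move 2: W@(2,3) -> caps B=0 W=0
Move 3: B@(0,1) -> caps B=0 W=0
Move 4: W@(3,0) -> caps B=0 W=0
Move 5: B@(3,1) -> caps B=1 W=0
Move 6: W@(1,3) -> caps B=1 W=0
Move 7: B@(1,2) -> caps B=1 W=0
Move 8: W@(1,0) -> caps B=1 W=0

Answer: 1 0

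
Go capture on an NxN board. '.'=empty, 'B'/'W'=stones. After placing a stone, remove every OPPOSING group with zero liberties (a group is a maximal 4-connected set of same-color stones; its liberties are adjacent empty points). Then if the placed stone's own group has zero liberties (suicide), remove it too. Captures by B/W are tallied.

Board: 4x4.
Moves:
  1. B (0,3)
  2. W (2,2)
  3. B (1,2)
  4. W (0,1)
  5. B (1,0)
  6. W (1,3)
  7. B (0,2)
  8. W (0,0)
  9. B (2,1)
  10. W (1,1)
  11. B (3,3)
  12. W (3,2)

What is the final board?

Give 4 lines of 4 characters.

Answer: WW..
BW.W
.BW.
..WB

Derivation:
Move 1: B@(0,3) -> caps B=0 W=0
Move 2: W@(2,2) -> caps B=0 W=0
Move 3: B@(1,2) -> caps B=0 W=0
Move 4: W@(0,1) -> caps B=0 W=0
Move 5: B@(1,0) -> caps B=0 W=0
Move 6: W@(1,3) -> caps B=0 W=0
Move 7: B@(0,2) -> caps B=0 W=0
Move 8: W@(0,0) -> caps B=0 W=0
Move 9: B@(2,1) -> caps B=0 W=0
Move 10: W@(1,1) -> caps B=0 W=3
Move 11: B@(3,3) -> caps B=0 W=3
Move 12: W@(3,2) -> caps B=0 W=3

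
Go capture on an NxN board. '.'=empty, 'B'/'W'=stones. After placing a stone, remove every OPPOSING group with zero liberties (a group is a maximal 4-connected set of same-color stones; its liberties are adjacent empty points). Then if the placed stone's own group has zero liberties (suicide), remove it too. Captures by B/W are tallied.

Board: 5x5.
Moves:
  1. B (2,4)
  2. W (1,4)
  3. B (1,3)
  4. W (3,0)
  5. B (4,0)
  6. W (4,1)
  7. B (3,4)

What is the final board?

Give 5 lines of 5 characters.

Answer: .....
...BW
....B
W...B
.W...

Derivation:
Move 1: B@(2,4) -> caps B=0 W=0
Move 2: W@(1,4) -> caps B=0 W=0
Move 3: B@(1,3) -> caps B=0 W=0
Move 4: W@(3,0) -> caps B=0 W=0
Move 5: B@(4,0) -> caps B=0 W=0
Move 6: W@(4,1) -> caps B=0 W=1
Move 7: B@(3,4) -> caps B=0 W=1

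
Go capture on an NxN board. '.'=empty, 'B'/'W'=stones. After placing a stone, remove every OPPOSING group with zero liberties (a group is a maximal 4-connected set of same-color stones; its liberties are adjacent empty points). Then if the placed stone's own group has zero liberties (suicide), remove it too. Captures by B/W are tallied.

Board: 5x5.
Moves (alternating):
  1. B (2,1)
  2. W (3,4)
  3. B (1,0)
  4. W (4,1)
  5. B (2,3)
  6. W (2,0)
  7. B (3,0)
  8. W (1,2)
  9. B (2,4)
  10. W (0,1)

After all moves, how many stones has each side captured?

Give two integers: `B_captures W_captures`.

Answer: 1 0

Derivation:
Move 1: B@(2,1) -> caps B=0 W=0
Move 2: W@(3,4) -> caps B=0 W=0
Move 3: B@(1,0) -> caps B=0 W=0
Move 4: W@(4,1) -> caps B=0 W=0
Move 5: B@(2,3) -> caps B=0 W=0
Move 6: W@(2,0) -> caps B=0 W=0
Move 7: B@(3,0) -> caps B=1 W=0
Move 8: W@(1,2) -> caps B=1 W=0
Move 9: B@(2,4) -> caps B=1 W=0
Move 10: W@(0,1) -> caps B=1 W=0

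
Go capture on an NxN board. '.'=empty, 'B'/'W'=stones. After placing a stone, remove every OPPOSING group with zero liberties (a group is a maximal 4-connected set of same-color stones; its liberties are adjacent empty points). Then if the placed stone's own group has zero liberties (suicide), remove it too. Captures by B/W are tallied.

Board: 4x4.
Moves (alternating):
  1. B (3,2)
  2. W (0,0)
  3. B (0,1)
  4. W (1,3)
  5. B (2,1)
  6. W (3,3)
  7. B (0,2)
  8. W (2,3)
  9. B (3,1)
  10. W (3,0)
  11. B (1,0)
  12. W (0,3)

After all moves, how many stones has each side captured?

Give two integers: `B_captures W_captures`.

Move 1: B@(3,2) -> caps B=0 W=0
Move 2: W@(0,0) -> caps B=0 W=0
Move 3: B@(0,1) -> caps B=0 W=0
Move 4: W@(1,3) -> caps B=0 W=0
Move 5: B@(2,1) -> caps B=0 W=0
Move 6: W@(3,3) -> caps B=0 W=0
Move 7: B@(0,2) -> caps B=0 W=0
Move 8: W@(2,3) -> caps B=0 W=0
Move 9: B@(3,1) -> caps B=0 W=0
Move 10: W@(3,0) -> caps B=0 W=0
Move 11: B@(1,0) -> caps B=1 W=0
Move 12: W@(0,3) -> caps B=1 W=0

Answer: 1 0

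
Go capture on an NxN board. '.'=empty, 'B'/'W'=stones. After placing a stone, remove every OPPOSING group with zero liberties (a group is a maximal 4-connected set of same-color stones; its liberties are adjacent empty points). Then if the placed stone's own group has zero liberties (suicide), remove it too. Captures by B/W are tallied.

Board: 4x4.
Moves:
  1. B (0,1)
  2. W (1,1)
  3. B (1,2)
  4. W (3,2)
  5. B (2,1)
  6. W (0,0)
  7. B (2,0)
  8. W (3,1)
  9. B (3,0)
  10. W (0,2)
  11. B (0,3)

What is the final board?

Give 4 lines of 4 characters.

Move 1: B@(0,1) -> caps B=0 W=0
Move 2: W@(1,1) -> caps B=0 W=0
Move 3: B@(1,2) -> caps B=0 W=0
Move 4: W@(3,2) -> caps B=0 W=0
Move 5: B@(2,1) -> caps B=0 W=0
Move 6: W@(0,0) -> caps B=0 W=0
Move 7: B@(2,0) -> caps B=0 W=0
Move 8: W@(3,1) -> caps B=0 W=0
Move 9: B@(3,0) -> caps B=0 W=0
Move 10: W@(0,2) -> caps B=0 W=1
Move 11: B@(0,3) -> caps B=0 W=1

Answer: W.WB
.WB.
BB..
BWW.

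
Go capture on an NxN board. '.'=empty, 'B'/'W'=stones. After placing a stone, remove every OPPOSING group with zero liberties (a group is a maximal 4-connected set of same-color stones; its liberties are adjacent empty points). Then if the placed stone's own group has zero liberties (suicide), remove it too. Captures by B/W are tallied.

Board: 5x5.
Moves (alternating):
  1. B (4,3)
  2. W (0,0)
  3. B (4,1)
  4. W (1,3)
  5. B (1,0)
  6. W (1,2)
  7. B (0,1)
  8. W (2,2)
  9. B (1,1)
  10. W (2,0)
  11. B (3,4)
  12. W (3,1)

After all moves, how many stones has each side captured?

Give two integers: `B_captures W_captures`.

Answer: 1 0

Derivation:
Move 1: B@(4,3) -> caps B=0 W=0
Move 2: W@(0,0) -> caps B=0 W=0
Move 3: B@(4,1) -> caps B=0 W=0
Move 4: W@(1,3) -> caps B=0 W=0
Move 5: B@(1,0) -> caps B=0 W=0
Move 6: W@(1,2) -> caps B=0 W=0
Move 7: B@(0,1) -> caps B=1 W=0
Move 8: W@(2,2) -> caps B=1 W=0
Move 9: B@(1,1) -> caps B=1 W=0
Move 10: W@(2,0) -> caps B=1 W=0
Move 11: B@(3,4) -> caps B=1 W=0
Move 12: W@(3,1) -> caps B=1 W=0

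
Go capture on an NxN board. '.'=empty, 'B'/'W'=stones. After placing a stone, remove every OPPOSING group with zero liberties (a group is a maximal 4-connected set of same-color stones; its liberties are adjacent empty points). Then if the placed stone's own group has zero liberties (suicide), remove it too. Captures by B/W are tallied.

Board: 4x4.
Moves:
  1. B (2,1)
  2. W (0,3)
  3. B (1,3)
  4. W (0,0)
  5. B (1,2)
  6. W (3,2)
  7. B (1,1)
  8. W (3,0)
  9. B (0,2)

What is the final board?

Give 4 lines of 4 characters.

Move 1: B@(2,1) -> caps B=0 W=0
Move 2: W@(0,3) -> caps B=0 W=0
Move 3: B@(1,3) -> caps B=0 W=0
Move 4: W@(0,0) -> caps B=0 W=0
Move 5: B@(1,2) -> caps B=0 W=0
Move 6: W@(3,2) -> caps B=0 W=0
Move 7: B@(1,1) -> caps B=0 W=0
Move 8: W@(3,0) -> caps B=0 W=0
Move 9: B@(0,2) -> caps B=1 W=0

Answer: W.B.
.BBB
.B..
W.W.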